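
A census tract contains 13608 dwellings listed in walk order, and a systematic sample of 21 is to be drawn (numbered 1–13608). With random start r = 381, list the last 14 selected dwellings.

k = N/n = 13608/21 = 648
8th selection = 381 + 7×648 = 4917
9th: 4917 + 648 = 5565
10th: 5565 + 648 = 6213
11th: 6213 + 648 = 6861
12th: 6861 + 648 = 7509
13th: 7509 + 648 = 8157
14th: 8157 + 648 = 8805
15th: 8805 + 648 = 9453
16th: 9453 + 648 = 10101
17th: 10101 + 648 = 10749
18th: 10749 + 648 = 11397
19th: 11397 + 648 = 12045
20th: 12045 + 648 = 12693
21st: 12693 + 648 = 13341

4917, 5565, 6213, 6861, 7509, 8157, 8805, 9453, 10101, 10749, 11397, 12045, 12693, 13341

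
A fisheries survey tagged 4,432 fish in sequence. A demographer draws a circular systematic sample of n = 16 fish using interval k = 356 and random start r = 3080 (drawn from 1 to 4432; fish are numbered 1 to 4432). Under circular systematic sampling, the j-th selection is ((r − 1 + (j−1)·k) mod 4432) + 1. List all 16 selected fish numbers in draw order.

Selection 1: 3080
Selection 2: 3080 + 356 = 3436
Selection 3: 3436 + 356 = 3792
Selection 4: 3792 + 356 = 4148
Selection 5: 4148 + 356 = 4504 → 4504 − 4432 = 72
Selection 6: 72 + 356 = 428
Selection 7: 428 + 356 = 784
Selection 8: 784 + 356 = 1140
Selection 9: 1140 + 356 = 1496
Selection 10: 1496 + 356 = 1852
Selection 11: 1852 + 356 = 2208
Selection 12: 2208 + 356 = 2564
Selection 13: 2564 + 356 = 2920
Selection 14: 2920 + 356 = 3276
Selection 15: 3276 + 356 = 3632
Selection 16: 3632 + 356 = 3988

3080, 3436, 3792, 4148, 72, 428, 784, 1140, 1496, 1852, 2208, 2564, 2920, 3276, 3632, 3988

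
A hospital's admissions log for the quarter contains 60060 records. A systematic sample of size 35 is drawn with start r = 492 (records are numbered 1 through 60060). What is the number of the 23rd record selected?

38244

k = 60060/35 = 1716
23rd selection = r + (23−1)·k = 492 + 22×1716 = 492 + 37752 = 38244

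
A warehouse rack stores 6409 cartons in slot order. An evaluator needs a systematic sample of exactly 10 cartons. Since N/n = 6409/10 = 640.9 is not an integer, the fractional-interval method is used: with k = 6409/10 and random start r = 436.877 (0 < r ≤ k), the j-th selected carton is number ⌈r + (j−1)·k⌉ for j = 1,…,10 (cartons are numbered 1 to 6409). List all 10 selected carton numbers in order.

j=1: r + 0k = 436.877 → ⌈·⌉ = 437
j=2: r + 1k = 1077.777 → ⌈·⌉ = 1078
j=3: r + 2k = 1718.677 → ⌈·⌉ = 1719
j=4: r + 3k = 2359.577 → ⌈·⌉ = 2360
j=5: r + 4k = 3000.477 → ⌈·⌉ = 3001
j=6: r + 5k = 3641.377 → ⌈·⌉ = 3642
j=7: r + 6k = 4282.277 → ⌈·⌉ = 4283
j=8: r + 7k = 4923.177 → ⌈·⌉ = 4924
j=9: r + 8k = 5564.077 → ⌈·⌉ = 5565
j=10: r + 9k = 6204.977 → ⌈·⌉ = 6205

437, 1078, 1719, 2360, 3001, 3642, 4283, 4924, 5565, 6205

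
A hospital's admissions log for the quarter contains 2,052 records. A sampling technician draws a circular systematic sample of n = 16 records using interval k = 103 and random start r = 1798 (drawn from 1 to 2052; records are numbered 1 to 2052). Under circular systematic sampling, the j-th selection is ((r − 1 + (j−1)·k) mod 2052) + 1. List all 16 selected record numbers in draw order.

1798, 1901, 2004, 55, 158, 261, 364, 467, 570, 673, 776, 879, 982, 1085, 1188, 1291

Selection 1: 1798
Selection 2: 1798 + 103 = 1901
Selection 3: 1901 + 103 = 2004
Selection 4: 2004 + 103 = 2107 → 2107 − 2052 = 55
Selection 5: 55 + 103 = 158
Selection 6: 158 + 103 = 261
Selection 7: 261 + 103 = 364
Selection 8: 364 + 103 = 467
Selection 9: 467 + 103 = 570
Selection 10: 570 + 103 = 673
Selection 11: 673 + 103 = 776
Selection 12: 776 + 103 = 879
Selection 13: 879 + 103 = 982
Selection 14: 982 + 103 = 1085
Selection 15: 1085 + 103 = 1188
Selection 16: 1188 + 103 = 1291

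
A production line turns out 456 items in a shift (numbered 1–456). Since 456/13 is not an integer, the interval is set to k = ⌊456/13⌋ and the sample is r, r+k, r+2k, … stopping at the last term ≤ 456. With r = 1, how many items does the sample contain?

14

k = ⌊456/13⌋ = 35
Achieved size = ⌊(456 − 1)/35⌋ + 1 = ⌊455/35⌋ + 1 = 13 + 1 = 14
(last selection: 1 + 13×35 = 456 ≤ 456; next would be 491 > 456)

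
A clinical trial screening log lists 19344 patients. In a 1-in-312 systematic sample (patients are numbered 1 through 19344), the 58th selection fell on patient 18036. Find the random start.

k = 312
r = 18036 − (58−1)×312 = 18036 − 17784 = 252

252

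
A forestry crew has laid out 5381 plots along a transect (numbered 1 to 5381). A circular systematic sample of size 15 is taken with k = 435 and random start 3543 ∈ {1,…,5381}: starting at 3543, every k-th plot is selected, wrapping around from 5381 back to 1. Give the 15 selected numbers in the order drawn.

Selection 1: 3543
Selection 2: 3543 + 435 = 3978
Selection 3: 3978 + 435 = 4413
Selection 4: 4413 + 435 = 4848
Selection 5: 4848 + 435 = 5283
Selection 6: 5283 + 435 = 5718 → 5718 − 5381 = 337
Selection 7: 337 + 435 = 772
Selection 8: 772 + 435 = 1207
Selection 9: 1207 + 435 = 1642
Selection 10: 1642 + 435 = 2077
Selection 11: 2077 + 435 = 2512
Selection 12: 2512 + 435 = 2947
Selection 13: 2947 + 435 = 3382
Selection 14: 3382 + 435 = 3817
Selection 15: 3817 + 435 = 4252

3543, 3978, 4413, 4848, 5283, 337, 772, 1207, 1642, 2077, 2512, 2947, 3382, 3817, 4252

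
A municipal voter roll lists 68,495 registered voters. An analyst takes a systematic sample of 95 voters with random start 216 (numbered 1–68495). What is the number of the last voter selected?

67990

k = 68495/95 = 721
95th selection = r + (95−1)·k = 216 + 94×721 = 216 + 67774 = 67990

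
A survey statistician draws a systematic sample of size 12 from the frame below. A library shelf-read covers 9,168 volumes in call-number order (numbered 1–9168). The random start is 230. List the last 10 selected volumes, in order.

k = N/n = 9168/12 = 764
3rd selection = 230 + 2×764 = 1758
4th: 1758 + 764 = 2522
5th: 2522 + 764 = 3286
6th: 3286 + 764 = 4050
7th: 4050 + 764 = 4814
8th: 4814 + 764 = 5578
9th: 5578 + 764 = 6342
10th: 6342 + 764 = 7106
11th: 7106 + 764 = 7870
12th: 7870 + 764 = 8634

1758, 2522, 3286, 4050, 4814, 5578, 6342, 7106, 7870, 8634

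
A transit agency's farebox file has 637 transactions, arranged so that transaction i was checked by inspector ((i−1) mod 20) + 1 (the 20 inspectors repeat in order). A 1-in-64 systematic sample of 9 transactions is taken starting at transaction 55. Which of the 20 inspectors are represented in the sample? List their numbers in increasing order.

3, 7, 11, 15, 19

Consecutive selections differ by k = 64, so their inspector numbers differ by 64 mod 20 = 4.
gcd(64, 20) = 4, so the sample visits 20/4 = 5 distinct residues mod 20.
Start 55 is inspector 15; the inspectors hit are 3, 7, 11, 15, 19.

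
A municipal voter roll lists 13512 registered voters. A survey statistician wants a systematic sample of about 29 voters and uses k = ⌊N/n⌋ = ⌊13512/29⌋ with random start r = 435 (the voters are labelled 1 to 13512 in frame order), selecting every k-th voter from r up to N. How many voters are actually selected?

29

k = ⌊13512/29⌋ = 465
Achieved size = ⌊(13512 − 435)/465⌋ + 1 = ⌊13077/465⌋ + 1 = 28 + 1 = 29
(last selection: 435 + 28×465 = 13455 ≤ 13512; next would be 13920 > 13512)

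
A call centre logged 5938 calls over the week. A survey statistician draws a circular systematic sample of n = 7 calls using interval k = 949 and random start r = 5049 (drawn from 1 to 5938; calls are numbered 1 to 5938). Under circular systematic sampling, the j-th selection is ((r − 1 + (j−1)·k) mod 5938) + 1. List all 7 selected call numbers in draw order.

5049, 60, 1009, 1958, 2907, 3856, 4805

Selection 1: 5049
Selection 2: 5049 + 949 = 5998 → 5998 − 5938 = 60
Selection 3: 60 + 949 = 1009
Selection 4: 1009 + 949 = 1958
Selection 5: 1958 + 949 = 2907
Selection 6: 2907 + 949 = 3856
Selection 7: 3856 + 949 = 4805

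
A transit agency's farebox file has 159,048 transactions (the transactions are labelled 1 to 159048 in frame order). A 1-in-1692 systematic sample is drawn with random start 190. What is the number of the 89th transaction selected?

149086

k = 1692
89th selection = r + (89−1)·k = 190 + 88×1692 = 190 + 148896 = 149086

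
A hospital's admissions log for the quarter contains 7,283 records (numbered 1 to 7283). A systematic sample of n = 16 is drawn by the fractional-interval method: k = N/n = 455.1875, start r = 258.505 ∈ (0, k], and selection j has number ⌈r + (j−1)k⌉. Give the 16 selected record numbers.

j=1: r + 0k = 258.505 → ⌈·⌉ = 259
j=2: r + 1k = 713.6925 → ⌈·⌉ = 714
j=3: r + 2k = 1168.88 → ⌈·⌉ = 1169
j=4: r + 3k = 1624.0675 → ⌈·⌉ = 1625
j=5: r + 4k = 2079.255 → ⌈·⌉ = 2080
j=6: r + 5k = 2534.4425 → ⌈·⌉ = 2535
j=7: r + 6k = 2989.63 → ⌈·⌉ = 2990
j=8: r + 7k = 3444.8175 → ⌈·⌉ = 3445
j=9: r + 8k = 3900.005 → ⌈·⌉ = 3901
j=10: r + 9k = 4355.1925 → ⌈·⌉ = 4356
j=11: r + 10k = 4810.38 → ⌈·⌉ = 4811
j=12: r + 11k = 5265.5675 → ⌈·⌉ = 5266
j=13: r + 12k = 5720.755 → ⌈·⌉ = 5721
j=14: r + 13k = 6175.9425 → ⌈·⌉ = 6176
j=15: r + 14k = 6631.13 → ⌈·⌉ = 6632
j=16: r + 15k = 7086.3175 → ⌈·⌉ = 7087

259, 714, 1169, 1625, 2080, 2535, 2990, 3445, 3901, 4356, 4811, 5266, 5721, 6176, 6632, 7087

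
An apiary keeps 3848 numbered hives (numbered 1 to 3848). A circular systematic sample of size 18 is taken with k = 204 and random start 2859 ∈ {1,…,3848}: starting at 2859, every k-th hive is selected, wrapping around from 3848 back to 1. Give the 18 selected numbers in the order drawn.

2859, 3063, 3267, 3471, 3675, 31, 235, 439, 643, 847, 1051, 1255, 1459, 1663, 1867, 2071, 2275, 2479

Selection 1: 2859
Selection 2: 2859 + 204 = 3063
Selection 3: 3063 + 204 = 3267
Selection 4: 3267 + 204 = 3471
Selection 5: 3471 + 204 = 3675
Selection 6: 3675 + 204 = 3879 → 3879 − 3848 = 31
Selection 7: 31 + 204 = 235
Selection 8: 235 + 204 = 439
Selection 9: 439 + 204 = 643
Selection 10: 643 + 204 = 847
Selection 11: 847 + 204 = 1051
Selection 12: 1051 + 204 = 1255
Selection 13: 1255 + 204 = 1459
Selection 14: 1459 + 204 = 1663
Selection 15: 1663 + 204 = 1867
Selection 16: 1867 + 204 = 2071
Selection 17: 2071 + 204 = 2275
Selection 18: 2275 + 204 = 2479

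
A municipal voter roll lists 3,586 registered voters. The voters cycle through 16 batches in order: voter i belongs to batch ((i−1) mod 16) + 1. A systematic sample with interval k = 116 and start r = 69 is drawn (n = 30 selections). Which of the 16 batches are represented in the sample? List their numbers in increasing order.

Consecutive selections differ by k = 116, so their batch numbers differ by 116 mod 16 = 4.
gcd(116, 16) = 4, so the sample visits 16/4 = 4 distinct residues mod 16.
Start 69 is batch 5; the batches hit are 1, 5, 9, 13.

1, 5, 9, 13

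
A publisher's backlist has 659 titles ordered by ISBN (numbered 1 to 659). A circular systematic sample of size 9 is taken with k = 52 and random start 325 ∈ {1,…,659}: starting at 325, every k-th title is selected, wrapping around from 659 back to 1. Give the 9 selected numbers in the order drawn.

325, 377, 429, 481, 533, 585, 637, 30, 82

Selection 1: 325
Selection 2: 325 + 52 = 377
Selection 3: 377 + 52 = 429
Selection 4: 429 + 52 = 481
Selection 5: 481 + 52 = 533
Selection 6: 533 + 52 = 585
Selection 7: 585 + 52 = 637
Selection 8: 637 + 52 = 689 → 689 − 659 = 30
Selection 9: 30 + 52 = 82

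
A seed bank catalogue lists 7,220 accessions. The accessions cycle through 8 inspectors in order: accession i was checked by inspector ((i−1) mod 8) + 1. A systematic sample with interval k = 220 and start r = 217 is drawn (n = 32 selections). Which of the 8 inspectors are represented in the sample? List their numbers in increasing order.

1, 5

Consecutive selections differ by k = 220, so their inspector numbers differ by 220 mod 8 = 4.
gcd(220, 8) = 4, so the sample visits 8/4 = 2 distinct residues mod 8.
Start 217 is inspector 1; the inspectors hit are 1, 5.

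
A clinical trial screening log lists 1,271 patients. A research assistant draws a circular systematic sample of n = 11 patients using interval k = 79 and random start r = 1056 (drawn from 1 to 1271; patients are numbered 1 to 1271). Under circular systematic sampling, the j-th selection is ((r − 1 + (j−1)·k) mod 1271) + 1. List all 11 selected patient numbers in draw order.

Selection 1: 1056
Selection 2: 1056 + 79 = 1135
Selection 3: 1135 + 79 = 1214
Selection 4: 1214 + 79 = 1293 → 1293 − 1271 = 22
Selection 5: 22 + 79 = 101
Selection 6: 101 + 79 = 180
Selection 7: 180 + 79 = 259
Selection 8: 259 + 79 = 338
Selection 9: 338 + 79 = 417
Selection 10: 417 + 79 = 496
Selection 11: 496 + 79 = 575

1056, 1135, 1214, 22, 101, 180, 259, 338, 417, 496, 575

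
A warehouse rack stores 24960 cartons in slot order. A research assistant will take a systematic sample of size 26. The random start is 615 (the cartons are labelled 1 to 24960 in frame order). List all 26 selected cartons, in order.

615, 1575, 2535, 3495, 4455, 5415, 6375, 7335, 8295, 9255, 10215, 11175, 12135, 13095, 14055, 15015, 15975, 16935, 17895, 18855, 19815, 20775, 21735, 22695, 23655, 24615

k = N/n = 24960/26 = 960
carton 1: 615
carton 2: 615 + 960 = 1575
carton 3: 1575 + 960 = 2535
carton 4: 2535 + 960 = 3495
carton 5: 3495 + 960 = 4455
carton 6: 4455 + 960 = 5415
carton 7: 5415 + 960 = 6375
carton 8: 6375 + 960 = 7335
carton 9: 7335 + 960 = 8295
carton 10: 8295 + 960 = 9255
carton 11: 9255 + 960 = 10215
carton 12: 10215 + 960 = 11175
carton 13: 11175 + 960 = 12135
carton 14: 12135 + 960 = 13095
carton 15: 13095 + 960 = 14055
carton 16: 14055 + 960 = 15015
carton 17: 15015 + 960 = 15975
carton 18: 15975 + 960 = 16935
carton 19: 16935 + 960 = 17895
carton 20: 17895 + 960 = 18855
carton 21: 18855 + 960 = 19815
carton 22: 19815 + 960 = 20775
carton 23: 20775 + 960 = 21735
carton 24: 21735 + 960 = 22695
carton 25: 22695 + 960 = 23655
carton 26: 23655 + 960 = 24615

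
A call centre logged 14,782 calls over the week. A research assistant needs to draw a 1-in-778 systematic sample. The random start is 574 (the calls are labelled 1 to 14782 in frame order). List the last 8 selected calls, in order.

9132, 9910, 10688, 11466, 12244, 13022, 13800, 14578

12th selection = 574 + 11×778 = 9132
13th: 9132 + 778 = 9910
14th: 9910 + 778 = 10688
15th: 10688 + 778 = 11466
16th: 11466 + 778 = 12244
17th: 12244 + 778 = 13022
18th: 13022 + 778 = 13800
19th: 13800 + 778 = 14578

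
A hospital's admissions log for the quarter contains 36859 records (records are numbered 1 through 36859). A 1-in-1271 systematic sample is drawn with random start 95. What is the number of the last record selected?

k = 1271
29th selection = r + (29−1)·k = 95 + 28×1271 = 95 + 35588 = 35683

35683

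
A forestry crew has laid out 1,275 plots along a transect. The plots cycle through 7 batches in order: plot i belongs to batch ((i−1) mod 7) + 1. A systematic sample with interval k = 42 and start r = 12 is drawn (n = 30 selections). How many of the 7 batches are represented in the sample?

Consecutive selections differ by k = 42, so their batch numbers differ by 42 mod 7 = 0.
gcd(42, 7) = 7, so the sample visits 7/7 = 1 distinct residues mod 7.
Start 12 is batch 5; the batches hit are 5.

1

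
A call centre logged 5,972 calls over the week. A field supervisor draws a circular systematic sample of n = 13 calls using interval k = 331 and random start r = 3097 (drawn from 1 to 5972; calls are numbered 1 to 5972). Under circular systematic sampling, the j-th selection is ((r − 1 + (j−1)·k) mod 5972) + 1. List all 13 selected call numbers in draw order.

Selection 1: 3097
Selection 2: 3097 + 331 = 3428
Selection 3: 3428 + 331 = 3759
Selection 4: 3759 + 331 = 4090
Selection 5: 4090 + 331 = 4421
Selection 6: 4421 + 331 = 4752
Selection 7: 4752 + 331 = 5083
Selection 8: 5083 + 331 = 5414
Selection 9: 5414 + 331 = 5745
Selection 10: 5745 + 331 = 6076 → 6076 − 5972 = 104
Selection 11: 104 + 331 = 435
Selection 12: 435 + 331 = 766
Selection 13: 766 + 331 = 1097

3097, 3428, 3759, 4090, 4421, 4752, 5083, 5414, 5745, 104, 435, 766, 1097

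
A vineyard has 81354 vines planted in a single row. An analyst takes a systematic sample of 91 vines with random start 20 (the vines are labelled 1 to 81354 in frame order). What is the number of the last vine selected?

k = 81354/91 = 894
91st selection = r + (91−1)·k = 20 + 90×894 = 20 + 80460 = 80480

80480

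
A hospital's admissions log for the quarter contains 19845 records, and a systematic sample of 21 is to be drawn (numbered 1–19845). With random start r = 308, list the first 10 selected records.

k = N/n = 19845/21 = 945
record 1: 308
record 2: 308 + 945 = 1253
record 3: 1253 + 945 = 2198
record 4: 2198 + 945 = 3143
record 5: 3143 + 945 = 4088
record 6: 4088 + 945 = 5033
record 7: 5033 + 945 = 5978
record 8: 5978 + 945 = 6923
record 9: 6923 + 945 = 7868
record 10: 7868 + 945 = 8813

308, 1253, 2198, 3143, 4088, 5033, 5978, 6923, 7868, 8813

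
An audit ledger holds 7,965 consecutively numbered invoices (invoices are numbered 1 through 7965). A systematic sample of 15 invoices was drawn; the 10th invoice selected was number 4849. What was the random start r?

70

k = 7965/15 = 531
r = 4849 − (10−1)×531 = 4849 − 4779 = 70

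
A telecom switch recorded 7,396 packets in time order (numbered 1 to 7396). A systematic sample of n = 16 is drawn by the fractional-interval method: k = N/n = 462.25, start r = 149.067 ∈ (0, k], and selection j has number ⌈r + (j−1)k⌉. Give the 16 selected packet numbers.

150, 612, 1074, 1536, 1999, 2461, 2923, 3385, 3848, 4310, 4772, 5234, 5697, 6159, 6621, 7083

j=1: r + 0k = 149.067 → ⌈·⌉ = 150
j=2: r + 1k = 611.317 → ⌈·⌉ = 612
j=3: r + 2k = 1073.567 → ⌈·⌉ = 1074
j=4: r + 3k = 1535.817 → ⌈·⌉ = 1536
j=5: r + 4k = 1998.067 → ⌈·⌉ = 1999
j=6: r + 5k = 2460.317 → ⌈·⌉ = 2461
j=7: r + 6k = 2922.567 → ⌈·⌉ = 2923
j=8: r + 7k = 3384.817 → ⌈·⌉ = 3385
j=9: r + 8k = 3847.067 → ⌈·⌉ = 3848
j=10: r + 9k = 4309.317 → ⌈·⌉ = 4310
j=11: r + 10k = 4771.567 → ⌈·⌉ = 4772
j=12: r + 11k = 5233.817 → ⌈·⌉ = 5234
j=13: r + 12k = 5696.067 → ⌈·⌉ = 5697
j=14: r + 13k = 6158.317 → ⌈·⌉ = 6159
j=15: r + 14k = 6620.567 → ⌈·⌉ = 6621
j=16: r + 15k = 7082.817 → ⌈·⌉ = 7083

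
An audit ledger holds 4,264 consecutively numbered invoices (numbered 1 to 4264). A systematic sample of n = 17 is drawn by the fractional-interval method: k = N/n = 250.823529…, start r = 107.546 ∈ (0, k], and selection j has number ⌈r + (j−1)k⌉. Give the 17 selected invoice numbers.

108, 359, 610, 861, 1111, 1362, 1613, 1864, 2115, 2365, 2616, 2867, 3118, 3369, 3620, 3870, 4121

j=1: r + 0k = 107.546 → ⌈·⌉ = 108
j=2: r + 1k = 358.369529… → ⌈·⌉ = 359
j=3: r + 2k = 609.193058… → ⌈·⌉ = 610
j=4: r + 3k = 860.016588… → ⌈·⌉ = 861
j=5: r + 4k = 1110.840117… → ⌈·⌉ = 1111
j=6: r + 5k = 1361.663647… → ⌈·⌉ = 1362
j=7: r + 6k = 1612.487176… → ⌈·⌉ = 1613
j=8: r + 7k = 1863.310705… → ⌈·⌉ = 1864
j=9: r + 8k = 2114.134235… → ⌈·⌉ = 2115
j=10: r + 9k = 2364.957764… → ⌈·⌉ = 2365
j=11: r + 10k = 2615.781294… → ⌈·⌉ = 2616
j=12: r + 11k = 2866.604823… → ⌈·⌉ = 2867
j=13: r + 12k = 3117.428352… → ⌈·⌉ = 3118
j=14: r + 13k = 3368.251882… → ⌈·⌉ = 3369
j=15: r + 14k = 3619.075411… → ⌈·⌉ = 3620
j=16: r + 15k = 3869.898941… → ⌈·⌉ = 3870
j=17: r + 16k = 4120.722470… → ⌈·⌉ = 4121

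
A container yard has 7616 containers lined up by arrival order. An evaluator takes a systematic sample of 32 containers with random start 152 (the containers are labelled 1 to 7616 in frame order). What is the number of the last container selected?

7530

k = 7616/32 = 238
32nd selection = r + (32−1)·k = 152 + 31×238 = 152 + 7378 = 7530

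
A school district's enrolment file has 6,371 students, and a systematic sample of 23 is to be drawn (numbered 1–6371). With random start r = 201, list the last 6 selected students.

4910, 5187, 5464, 5741, 6018, 6295

k = N/n = 6371/23 = 277
18th selection = 201 + 17×277 = 4910
19th: 4910 + 277 = 5187
20th: 5187 + 277 = 5464
21st: 5464 + 277 = 5741
22nd: 5741 + 277 = 6018
23rd: 6018 + 277 = 6295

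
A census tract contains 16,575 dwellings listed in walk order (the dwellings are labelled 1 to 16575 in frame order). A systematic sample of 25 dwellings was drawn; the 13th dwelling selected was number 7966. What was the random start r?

10

k = 16575/25 = 663
r = 7966 − (13−1)×663 = 7966 − 7956 = 10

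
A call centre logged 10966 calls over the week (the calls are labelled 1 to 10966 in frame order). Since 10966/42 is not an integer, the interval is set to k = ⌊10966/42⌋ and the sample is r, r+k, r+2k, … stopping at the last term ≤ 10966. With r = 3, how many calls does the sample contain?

43

k = ⌊10966/42⌋ = 261
Achieved size = ⌊(10966 − 3)/261⌋ + 1 = ⌊10963/261⌋ + 1 = 42 + 1 = 43
(last selection: 3 + 42×261 = 10965 ≤ 10966; next would be 11226 > 10966)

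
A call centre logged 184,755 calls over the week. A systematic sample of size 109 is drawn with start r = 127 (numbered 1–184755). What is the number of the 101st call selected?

k = 184755/109 = 1695
101st selection = r + (101−1)·k = 127 + 100×1695 = 127 + 169500 = 169627

169627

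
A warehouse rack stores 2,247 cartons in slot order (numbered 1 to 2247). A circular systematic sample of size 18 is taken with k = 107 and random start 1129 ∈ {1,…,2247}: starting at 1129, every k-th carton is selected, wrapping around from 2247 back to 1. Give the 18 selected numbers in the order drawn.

1129, 1236, 1343, 1450, 1557, 1664, 1771, 1878, 1985, 2092, 2199, 59, 166, 273, 380, 487, 594, 701

Selection 1: 1129
Selection 2: 1129 + 107 = 1236
Selection 3: 1236 + 107 = 1343
Selection 4: 1343 + 107 = 1450
Selection 5: 1450 + 107 = 1557
Selection 6: 1557 + 107 = 1664
Selection 7: 1664 + 107 = 1771
Selection 8: 1771 + 107 = 1878
Selection 9: 1878 + 107 = 1985
Selection 10: 1985 + 107 = 2092
Selection 11: 2092 + 107 = 2199
Selection 12: 2199 + 107 = 2306 → 2306 − 2247 = 59
Selection 13: 59 + 107 = 166
Selection 14: 166 + 107 = 273
Selection 15: 273 + 107 = 380
Selection 16: 380 + 107 = 487
Selection 17: 487 + 107 = 594
Selection 18: 594 + 107 = 701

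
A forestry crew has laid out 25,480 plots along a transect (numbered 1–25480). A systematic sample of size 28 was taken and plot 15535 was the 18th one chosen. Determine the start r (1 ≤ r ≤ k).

65

k = 25480/28 = 910
r = 15535 − (18−1)×910 = 15535 − 15470 = 65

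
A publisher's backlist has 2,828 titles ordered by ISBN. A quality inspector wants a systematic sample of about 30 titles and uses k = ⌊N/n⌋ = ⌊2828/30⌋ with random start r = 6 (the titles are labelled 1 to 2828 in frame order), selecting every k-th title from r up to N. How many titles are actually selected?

31

k = ⌊2828/30⌋ = 94
Achieved size = ⌊(2828 − 6)/94⌋ + 1 = ⌊2822/94⌋ + 1 = 30 + 1 = 31
(last selection: 6 + 30×94 = 2826 ≤ 2828; next would be 2920 > 2828)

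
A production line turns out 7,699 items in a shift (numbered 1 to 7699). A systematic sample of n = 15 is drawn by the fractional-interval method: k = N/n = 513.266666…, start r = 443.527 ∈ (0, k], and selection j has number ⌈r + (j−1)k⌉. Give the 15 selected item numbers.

444, 957, 1471, 1984, 2497, 3010, 3524, 4037, 4550, 5063, 5577, 6090, 6603, 7116, 7630

j=1: r + 0k = 443.527 → ⌈·⌉ = 444
j=2: r + 1k = 956.793666… → ⌈·⌉ = 957
j=3: r + 2k = 1470.060333… → ⌈·⌉ = 1471
j=4: r + 3k = 1983.327 → ⌈·⌉ = 1984
j=5: r + 4k = 2496.593666… → ⌈·⌉ = 2497
j=6: r + 5k = 3009.860333… → ⌈·⌉ = 3010
j=7: r + 6k = 3523.127 → ⌈·⌉ = 3524
j=8: r + 7k = 4036.393666… → ⌈·⌉ = 4037
j=9: r + 8k = 4549.660333… → ⌈·⌉ = 4550
j=10: r + 9k = 5062.927 → ⌈·⌉ = 5063
j=11: r + 10k = 5576.193666… → ⌈·⌉ = 5577
j=12: r + 11k = 6089.460333… → ⌈·⌉ = 6090
j=13: r + 12k = 6602.727 → ⌈·⌉ = 6603
j=14: r + 13k = 7115.993666… → ⌈·⌉ = 7116
j=15: r + 14k = 7629.260333… → ⌈·⌉ = 7630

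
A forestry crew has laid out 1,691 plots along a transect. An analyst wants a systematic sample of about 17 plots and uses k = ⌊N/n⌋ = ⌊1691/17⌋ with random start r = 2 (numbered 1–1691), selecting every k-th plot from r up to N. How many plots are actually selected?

k = ⌊1691/17⌋ = 99
Achieved size = ⌊(1691 − 2)/99⌋ + 1 = ⌊1689/99⌋ + 1 = 17 + 1 = 18
(last selection: 2 + 17×99 = 1685 ≤ 1691; next would be 1784 > 1691)

18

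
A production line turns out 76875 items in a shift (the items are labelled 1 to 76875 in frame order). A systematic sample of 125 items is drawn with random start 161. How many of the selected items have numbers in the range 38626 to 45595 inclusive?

11

k = 76875/125 = 615
First selection ≥ 38626: 161 + ⌈(38626−161)/615⌉·615 = 161 + 63×615 = 38906
Last selection ≤ 45595: 161 + ⌊(45595−161)/615⌋·615 = 161 + 73×615 = 45056
Count = 73 − 63 + 1 = 11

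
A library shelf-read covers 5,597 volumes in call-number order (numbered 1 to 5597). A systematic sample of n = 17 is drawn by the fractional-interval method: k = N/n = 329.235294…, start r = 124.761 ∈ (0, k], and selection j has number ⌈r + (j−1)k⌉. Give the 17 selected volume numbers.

125, 454, 784, 1113, 1442, 1771, 2101, 2430, 2759, 3088, 3418, 3747, 4076, 4405, 4735, 5064, 5393

j=1: r + 0k = 124.761 → ⌈·⌉ = 125
j=2: r + 1k = 453.996294… → ⌈·⌉ = 454
j=3: r + 2k = 783.231588… → ⌈·⌉ = 784
j=4: r + 3k = 1112.466882… → ⌈·⌉ = 1113
j=5: r + 4k = 1441.702176… → ⌈·⌉ = 1442
j=6: r + 5k = 1770.937470… → ⌈·⌉ = 1771
j=7: r + 6k = 2100.172764… → ⌈·⌉ = 2101
j=8: r + 7k = 2429.408058… → ⌈·⌉ = 2430
j=9: r + 8k = 2758.643352… → ⌈·⌉ = 2759
j=10: r + 9k = 3087.878647… → ⌈·⌉ = 3088
j=11: r + 10k = 3417.113941… → ⌈·⌉ = 3418
j=12: r + 11k = 3746.349235… → ⌈·⌉ = 3747
j=13: r + 12k = 4075.584529… → ⌈·⌉ = 4076
j=14: r + 13k = 4404.819823… → ⌈·⌉ = 4405
j=15: r + 14k = 4734.055117… → ⌈·⌉ = 4735
j=16: r + 15k = 5063.290411… → ⌈·⌉ = 5064
j=17: r + 16k = 5392.525705… → ⌈·⌉ = 5393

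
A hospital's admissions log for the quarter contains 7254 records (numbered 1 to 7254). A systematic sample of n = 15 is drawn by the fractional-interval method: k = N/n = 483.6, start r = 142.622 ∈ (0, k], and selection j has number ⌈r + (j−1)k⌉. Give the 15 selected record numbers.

j=1: r + 0k = 142.622 → ⌈·⌉ = 143
j=2: r + 1k = 626.222 → ⌈·⌉ = 627
j=3: r + 2k = 1109.822 → ⌈·⌉ = 1110
j=4: r + 3k = 1593.422 → ⌈·⌉ = 1594
j=5: r + 4k = 2077.022 → ⌈·⌉ = 2078
j=6: r + 5k = 2560.622 → ⌈·⌉ = 2561
j=7: r + 6k = 3044.222 → ⌈·⌉ = 3045
j=8: r + 7k = 3527.822 → ⌈·⌉ = 3528
j=9: r + 8k = 4011.422 → ⌈·⌉ = 4012
j=10: r + 9k = 4495.022 → ⌈·⌉ = 4496
j=11: r + 10k = 4978.622 → ⌈·⌉ = 4979
j=12: r + 11k = 5462.222 → ⌈·⌉ = 5463
j=13: r + 12k = 5945.822 → ⌈·⌉ = 5946
j=14: r + 13k = 6429.422 → ⌈·⌉ = 6430
j=15: r + 14k = 6913.022 → ⌈·⌉ = 6914

143, 627, 1110, 1594, 2078, 2561, 3045, 3528, 4012, 4496, 4979, 5463, 5946, 6430, 6914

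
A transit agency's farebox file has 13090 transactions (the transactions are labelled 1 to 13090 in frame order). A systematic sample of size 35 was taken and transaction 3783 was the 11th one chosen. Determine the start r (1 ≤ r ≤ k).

43

k = 13090/35 = 374
r = 3783 − (11−1)×374 = 3783 − 3740 = 43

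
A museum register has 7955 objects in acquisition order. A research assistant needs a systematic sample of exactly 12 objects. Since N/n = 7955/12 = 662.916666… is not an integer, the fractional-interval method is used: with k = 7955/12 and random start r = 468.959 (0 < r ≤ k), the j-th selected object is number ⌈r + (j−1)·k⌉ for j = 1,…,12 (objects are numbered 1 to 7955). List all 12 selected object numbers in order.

469, 1132, 1795, 2458, 3121, 3784, 4447, 5110, 5773, 6436, 7099, 7762

j=1: r + 0k = 468.959 → ⌈·⌉ = 469
j=2: r + 1k = 1131.875666… → ⌈·⌉ = 1132
j=3: r + 2k = 1794.792333… → ⌈·⌉ = 1795
j=4: r + 3k = 2457.709 → ⌈·⌉ = 2458
j=5: r + 4k = 3120.625666… → ⌈·⌉ = 3121
j=6: r + 5k = 3783.542333… → ⌈·⌉ = 3784
j=7: r + 6k = 4446.459 → ⌈·⌉ = 4447
j=8: r + 7k = 5109.375666… → ⌈·⌉ = 5110
j=9: r + 8k = 5772.292333… → ⌈·⌉ = 5773
j=10: r + 9k = 6435.209 → ⌈·⌉ = 6436
j=11: r + 10k = 7098.125666… → ⌈·⌉ = 7099
j=12: r + 11k = 7761.042333… → ⌈·⌉ = 7762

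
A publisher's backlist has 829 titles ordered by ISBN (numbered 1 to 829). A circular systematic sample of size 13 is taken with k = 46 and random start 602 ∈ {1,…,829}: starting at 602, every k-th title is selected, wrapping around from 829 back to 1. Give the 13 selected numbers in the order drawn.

602, 648, 694, 740, 786, 3, 49, 95, 141, 187, 233, 279, 325

Selection 1: 602
Selection 2: 602 + 46 = 648
Selection 3: 648 + 46 = 694
Selection 4: 694 + 46 = 740
Selection 5: 740 + 46 = 786
Selection 6: 786 + 46 = 832 → 832 − 829 = 3
Selection 7: 3 + 46 = 49
Selection 8: 49 + 46 = 95
Selection 9: 95 + 46 = 141
Selection 10: 141 + 46 = 187
Selection 11: 187 + 46 = 233
Selection 12: 233 + 46 = 279
Selection 13: 279 + 46 = 325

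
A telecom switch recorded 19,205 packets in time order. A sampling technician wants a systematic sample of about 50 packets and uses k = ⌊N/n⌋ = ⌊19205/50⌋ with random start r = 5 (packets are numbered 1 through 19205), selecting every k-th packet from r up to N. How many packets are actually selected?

51

k = ⌊19205/50⌋ = 384
Achieved size = ⌊(19205 − 5)/384⌋ + 1 = ⌊19200/384⌋ + 1 = 50 + 1 = 51
(last selection: 5 + 50×384 = 19205 ≤ 19205; next would be 19589 > 19205)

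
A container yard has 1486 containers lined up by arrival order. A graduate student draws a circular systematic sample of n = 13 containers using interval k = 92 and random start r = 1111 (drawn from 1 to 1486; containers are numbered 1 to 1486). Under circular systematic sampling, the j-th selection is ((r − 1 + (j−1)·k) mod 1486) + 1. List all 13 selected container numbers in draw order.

1111, 1203, 1295, 1387, 1479, 85, 177, 269, 361, 453, 545, 637, 729

Selection 1: 1111
Selection 2: 1111 + 92 = 1203
Selection 3: 1203 + 92 = 1295
Selection 4: 1295 + 92 = 1387
Selection 5: 1387 + 92 = 1479
Selection 6: 1479 + 92 = 1571 → 1571 − 1486 = 85
Selection 7: 85 + 92 = 177
Selection 8: 177 + 92 = 269
Selection 9: 269 + 92 = 361
Selection 10: 361 + 92 = 453
Selection 11: 453 + 92 = 545
Selection 12: 545 + 92 = 637
Selection 13: 637 + 92 = 729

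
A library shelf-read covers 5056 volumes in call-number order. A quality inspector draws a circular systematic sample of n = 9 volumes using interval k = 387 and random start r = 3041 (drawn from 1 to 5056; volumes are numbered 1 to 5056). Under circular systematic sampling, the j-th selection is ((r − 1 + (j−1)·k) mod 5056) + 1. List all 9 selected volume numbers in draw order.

Selection 1: 3041
Selection 2: 3041 + 387 = 3428
Selection 3: 3428 + 387 = 3815
Selection 4: 3815 + 387 = 4202
Selection 5: 4202 + 387 = 4589
Selection 6: 4589 + 387 = 4976
Selection 7: 4976 + 387 = 5363 → 5363 − 5056 = 307
Selection 8: 307 + 387 = 694
Selection 9: 694 + 387 = 1081

3041, 3428, 3815, 4202, 4589, 4976, 307, 694, 1081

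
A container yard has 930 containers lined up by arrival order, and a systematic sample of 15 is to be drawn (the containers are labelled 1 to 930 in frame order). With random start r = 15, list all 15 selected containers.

15, 77, 139, 201, 263, 325, 387, 449, 511, 573, 635, 697, 759, 821, 883

k = N/n = 930/15 = 62
container 1: 15
container 2: 15 + 62 = 77
container 3: 77 + 62 = 139
container 4: 139 + 62 = 201
container 5: 201 + 62 = 263
container 6: 263 + 62 = 325
container 7: 325 + 62 = 387
container 8: 387 + 62 = 449
container 9: 449 + 62 = 511
container 10: 511 + 62 = 573
container 11: 573 + 62 = 635
container 12: 635 + 62 = 697
container 13: 697 + 62 = 759
container 14: 759 + 62 = 821
container 15: 821 + 62 = 883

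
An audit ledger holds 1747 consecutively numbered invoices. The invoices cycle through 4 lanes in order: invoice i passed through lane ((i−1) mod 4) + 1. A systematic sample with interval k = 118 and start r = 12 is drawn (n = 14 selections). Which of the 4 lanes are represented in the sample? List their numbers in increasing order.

2, 4

Consecutive selections differ by k = 118, so their lane numbers differ by 118 mod 4 = 2.
gcd(118, 4) = 2, so the sample visits 4/2 = 2 distinct residues mod 4.
Start 12 is lane 4; the lanes hit are 2, 4.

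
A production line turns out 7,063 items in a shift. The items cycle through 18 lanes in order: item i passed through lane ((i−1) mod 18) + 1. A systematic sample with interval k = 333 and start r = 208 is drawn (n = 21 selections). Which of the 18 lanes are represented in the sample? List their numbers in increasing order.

Consecutive selections differ by k = 333, so their lane numbers differ by 333 mod 18 = 9.
gcd(333, 18) = 9, so the sample visits 18/9 = 2 distinct residues mod 18.
Start 208 is lane 10; the lanes hit are 1, 10.

1, 10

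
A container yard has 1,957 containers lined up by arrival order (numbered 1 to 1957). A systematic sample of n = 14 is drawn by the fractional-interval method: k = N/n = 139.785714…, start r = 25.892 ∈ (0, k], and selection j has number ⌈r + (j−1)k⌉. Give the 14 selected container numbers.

j=1: r + 0k = 25.892 → ⌈·⌉ = 26
j=2: r + 1k = 165.677714… → ⌈·⌉ = 166
j=3: r + 2k = 305.463428… → ⌈·⌉ = 306
j=4: r + 3k = 445.249142… → ⌈·⌉ = 446
j=5: r + 4k = 585.034857… → ⌈·⌉ = 586
j=6: r + 5k = 724.820571… → ⌈·⌉ = 725
j=7: r + 6k = 864.606285… → ⌈·⌉ = 865
j=8: r + 7k = 1004.392 → ⌈·⌉ = 1005
j=9: r + 8k = 1144.177714… → ⌈·⌉ = 1145
j=10: r + 9k = 1283.963428… → ⌈·⌉ = 1284
j=11: r + 10k = 1423.749142… → ⌈·⌉ = 1424
j=12: r + 11k = 1563.534857… → ⌈·⌉ = 1564
j=13: r + 12k = 1703.320571… → ⌈·⌉ = 1704
j=14: r + 13k = 1843.106285… → ⌈·⌉ = 1844

26, 166, 306, 446, 586, 725, 865, 1005, 1145, 1284, 1424, 1564, 1704, 1844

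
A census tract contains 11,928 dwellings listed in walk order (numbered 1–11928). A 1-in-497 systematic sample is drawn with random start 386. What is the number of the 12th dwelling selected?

5853

k = 497
12th selection = r + (12−1)·k = 386 + 11×497 = 386 + 5467 = 5853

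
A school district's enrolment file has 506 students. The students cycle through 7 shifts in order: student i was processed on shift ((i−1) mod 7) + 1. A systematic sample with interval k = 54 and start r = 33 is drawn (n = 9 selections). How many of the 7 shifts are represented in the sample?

Consecutive selections differ by k = 54, so their shift numbers differ by 54 mod 7 = 5.
gcd(54, 7) = 1, so the sample visits 7/1 = 7 distinct residues mod 7.
Start 33 is shift 5; the shifts hit are 1, 2, 3, 4, 5, 6, 7.

7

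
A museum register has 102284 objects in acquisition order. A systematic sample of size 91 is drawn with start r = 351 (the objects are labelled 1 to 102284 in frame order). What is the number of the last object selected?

k = 102284/91 = 1124
91st selection = r + (91−1)·k = 351 + 90×1124 = 351 + 101160 = 101511

101511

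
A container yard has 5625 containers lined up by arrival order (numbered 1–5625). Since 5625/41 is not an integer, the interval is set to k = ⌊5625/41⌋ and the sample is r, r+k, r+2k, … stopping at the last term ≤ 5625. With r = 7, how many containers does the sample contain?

42

k = ⌊5625/41⌋ = 137
Achieved size = ⌊(5625 − 7)/137⌋ + 1 = ⌊5618/137⌋ + 1 = 41 + 1 = 42
(last selection: 7 + 41×137 = 5624 ≤ 5625; next would be 5761 > 5625)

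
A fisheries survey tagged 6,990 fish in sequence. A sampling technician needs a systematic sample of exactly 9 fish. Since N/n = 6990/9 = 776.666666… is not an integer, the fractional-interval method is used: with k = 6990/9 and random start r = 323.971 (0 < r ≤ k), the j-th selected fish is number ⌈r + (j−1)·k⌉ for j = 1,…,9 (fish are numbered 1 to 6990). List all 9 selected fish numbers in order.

j=1: r + 0k = 323.971 → ⌈·⌉ = 324
j=2: r + 1k = 1100.637666… → ⌈·⌉ = 1101
j=3: r + 2k = 1877.304333… → ⌈·⌉ = 1878
j=4: r + 3k = 2653.971 → ⌈·⌉ = 2654
j=5: r + 4k = 3430.637666… → ⌈·⌉ = 3431
j=6: r + 5k = 4207.304333… → ⌈·⌉ = 4208
j=7: r + 6k = 4983.971 → ⌈·⌉ = 4984
j=8: r + 7k = 5760.637666… → ⌈·⌉ = 5761
j=9: r + 8k = 6537.304333… → ⌈·⌉ = 6538

324, 1101, 1878, 2654, 3431, 4208, 4984, 5761, 6538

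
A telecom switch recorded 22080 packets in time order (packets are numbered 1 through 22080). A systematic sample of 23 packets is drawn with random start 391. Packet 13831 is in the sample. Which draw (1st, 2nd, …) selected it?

k = 22080/23 = 960
position = (13831 − 391)/960 + 1 = 13440/960 + 1 = 14 + 1 = 15

15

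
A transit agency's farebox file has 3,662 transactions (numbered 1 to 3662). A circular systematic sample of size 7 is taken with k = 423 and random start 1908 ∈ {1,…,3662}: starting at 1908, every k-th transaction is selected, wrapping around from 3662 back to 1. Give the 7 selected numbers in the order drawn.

Selection 1: 1908
Selection 2: 1908 + 423 = 2331
Selection 3: 2331 + 423 = 2754
Selection 4: 2754 + 423 = 3177
Selection 5: 3177 + 423 = 3600
Selection 6: 3600 + 423 = 4023 → 4023 − 3662 = 361
Selection 7: 361 + 423 = 784

1908, 2331, 2754, 3177, 3600, 361, 784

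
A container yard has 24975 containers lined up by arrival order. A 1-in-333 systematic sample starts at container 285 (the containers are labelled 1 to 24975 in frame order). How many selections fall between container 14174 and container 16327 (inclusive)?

k = 333
First selection ≥ 14174: 285 + ⌈(14174−285)/333⌉·333 = 285 + 42×333 = 14271
Last selection ≤ 16327: 285 + ⌊(16327−285)/333⌋·333 = 285 + 48×333 = 16269
Count = 48 − 42 + 1 = 7

7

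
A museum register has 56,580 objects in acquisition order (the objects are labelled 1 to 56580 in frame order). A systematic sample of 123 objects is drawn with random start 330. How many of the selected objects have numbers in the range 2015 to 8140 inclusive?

13

k = 56580/123 = 460
First selection ≥ 2015: 330 + ⌈(2015−330)/460⌉·460 = 330 + 4×460 = 2170
Last selection ≤ 8140: 330 + ⌊(8140−330)/460⌋·460 = 330 + 16×460 = 7690
Count = 16 − 4 + 1 = 13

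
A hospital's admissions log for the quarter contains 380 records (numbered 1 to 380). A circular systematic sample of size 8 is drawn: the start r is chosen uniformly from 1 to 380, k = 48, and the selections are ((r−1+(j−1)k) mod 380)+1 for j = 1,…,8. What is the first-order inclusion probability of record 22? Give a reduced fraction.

2/95

For each position j, as r ranges over 1…380 the j-th selection hits every record exactly once, so record 22 is selected for exactly 8 of the 380 starts.
Inclusion probability = 8/380 = 2/95.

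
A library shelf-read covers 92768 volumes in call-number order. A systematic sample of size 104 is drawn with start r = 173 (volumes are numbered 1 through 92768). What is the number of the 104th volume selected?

k = 92768/104 = 892
104th selection = r + (104−1)·k = 173 + 103×892 = 173 + 91876 = 92049

92049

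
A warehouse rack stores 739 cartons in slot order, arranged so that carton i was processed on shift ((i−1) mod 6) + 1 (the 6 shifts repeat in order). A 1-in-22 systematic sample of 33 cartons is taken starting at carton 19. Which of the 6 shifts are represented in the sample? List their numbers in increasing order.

1, 3, 5

Consecutive selections differ by k = 22, so their shift numbers differ by 22 mod 6 = 4.
gcd(22, 6) = 2, so the sample visits 6/2 = 3 distinct residues mod 6.
Start 19 is shift 1; the shifts hit are 1, 3, 5.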